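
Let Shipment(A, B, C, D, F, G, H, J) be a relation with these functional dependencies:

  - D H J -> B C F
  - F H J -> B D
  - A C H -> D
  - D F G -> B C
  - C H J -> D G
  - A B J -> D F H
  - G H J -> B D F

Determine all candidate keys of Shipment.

{A, B, J}⁺: ABJ→DFH adds D, F, H; DHJ→BCF adds C; CHJ→DG adds G → {A, B, C, D, F, G, H, J}. Minimal: {B, J}⁺ = {B, J}; {A, J}⁺ = {A, J}; {A, B}⁺ = {A, B} — none reach the full schema.
{A, C, H, J}⁺: ACH→D adds D; CHJ→DG adds G; GHJ→BDF adds B, F → {A, B, C, D, F, G, H, J}. Minimal: {C, H, J}⁺ = {B, C, D, F, G, H, J}; {A, H, J}⁺ = {A, H, J}; {A, C, J}⁺ = {A, C, J}; … — none reach the full schema.
{A, D, H, J}⁺: DHJ→BCF adds B, C, F; CHJ→DG adds G → {A, B, C, D, F, G, H, J}. Minimal: {D, H, J}⁺ = {B, C, D, F, G, H, J}; {A, H, J}⁺ = {A, H, J}; {A, D, J}⁺ = {A, D, J}; … — none reach the full schema.
{A, F, H, J}⁺: FHJ→BD adds B, D; DHJ→BCF adds C; CHJ→DG adds G → {A, B, C, D, F, G, H, J}. Minimal: {F, H, J}⁺ = {B, C, D, F, G, H, J}; {A, H, J}⁺ = {A, H, J}; {A, F, J}⁺ = {A, F, J}; … — none reach the full schema.
{A, G, H, J}⁺: GHJ→BDF adds B, D, F; DHJ→BCF adds C → {A, B, C, D, F, G, H, J}. Minimal: {G, H, J}⁺ = {B, C, D, F, G, H, J}; {A, H, J}⁺ = {A, H, J}; {A, G, J}⁺ = {A, G, J}; … — none reach the full schema.
{A, D, F, G, J}⁺: DFG→BC adds B, C; ABJ→DFH adds H → {A, B, C, D, F, G, H, J}. Minimal: {D, F, G, J}⁺ = {B, C, D, F, G, J}; {A, F, G, J}⁺ = {A, F, G, J}; {A, D, G, J}⁺ = {A, D, G, J}; … — none reach the full schema.
Any other superkey contains one of these as a subset, so there are no further candidate keys.

{A, B, J}, {A, C, H, J}, {A, D, H, J}, {A, F, H, J}, {A, G, H, J}, {A, D, F, G, J}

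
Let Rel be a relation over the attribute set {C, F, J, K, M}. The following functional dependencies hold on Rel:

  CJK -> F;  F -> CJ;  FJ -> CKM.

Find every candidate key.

{F}; {C, J, K}

{F}⁺: F→CJ adds C, J; FJ→CKM adds K, M → {C, F, J, K, M}.
{C, J, K}⁺: CJK→F adds F; FJ→CKM adds M → {C, F, J, K, M}. Minimal: {J, K}⁺ = {J, K}; {C, K}⁺ = {C, K}; {C, J}⁺ = {C, J} — none reach the full schema.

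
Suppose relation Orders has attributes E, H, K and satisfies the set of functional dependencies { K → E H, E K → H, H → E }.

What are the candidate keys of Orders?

{K}

{K}⁺: K→EH adds E, H → {E, H, K}.
No other minimal superkey exists.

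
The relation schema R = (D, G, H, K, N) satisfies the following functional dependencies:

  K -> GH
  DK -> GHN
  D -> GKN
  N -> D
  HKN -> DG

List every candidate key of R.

(D); (N)

{D}⁺: D→GKN adds G, K, N; K→GH adds H → {D, G, H, K, N}.
{N}⁺: N→D adds D; D→GKN adds G, K; K→GH adds H → {D, G, H, K, N}.
Any other superkey contains one of these as a subset, so there are no further candidate keys.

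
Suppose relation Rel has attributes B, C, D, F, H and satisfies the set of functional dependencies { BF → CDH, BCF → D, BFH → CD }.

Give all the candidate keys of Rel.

(B, F)

{B, F}⁺: BF→CDH adds C, D, H → {B, C, D, F, H}. Minimal: {F}⁺ = {F}; {B}⁺ = {B} — none reach the full schema.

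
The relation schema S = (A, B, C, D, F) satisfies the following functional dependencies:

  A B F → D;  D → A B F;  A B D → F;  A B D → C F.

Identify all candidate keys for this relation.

{D}, {A, B, F}

{D}⁺: D→ABF adds A, B, F; ABD→CF adds C → {A, B, C, D, F}.
{A, B, F}⁺: ABF→D adds D; ABD→CF adds C → {A, B, C, D, F}.
Any other superkey contains one of these as a subset, so there are no further candidate keys.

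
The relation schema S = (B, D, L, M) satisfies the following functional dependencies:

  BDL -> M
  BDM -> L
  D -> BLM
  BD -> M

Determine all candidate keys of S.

Attribute D never appears on the right-hand side of any dependency, so D must belong to every candidate key.
{D}⁺ = {B, D, L, M}, which is all of the schema, so {D} is the only candidate key.

{D}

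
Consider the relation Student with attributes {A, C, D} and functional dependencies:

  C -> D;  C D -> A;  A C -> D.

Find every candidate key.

{C}

Attribute C never appears on the right-hand side of any dependency, so C must belong to every candidate key.
{C}⁺ = {A, C, D}, which is all of the schema, so {C} is the only candidate key.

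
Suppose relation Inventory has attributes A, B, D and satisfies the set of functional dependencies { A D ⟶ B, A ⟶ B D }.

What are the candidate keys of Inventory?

Attribute A never appears on the right-hand side of any dependency, so A must belong to every candidate key.
{A}⁺ = {A, B, D}, which is all of the schema, so {A} is the only candidate key.

A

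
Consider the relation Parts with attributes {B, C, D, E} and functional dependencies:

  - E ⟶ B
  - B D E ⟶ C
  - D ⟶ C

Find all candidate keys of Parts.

DE

Attributes D, E never appear on any right-hand side, so every candidate key must contain {D, E}.
{D, E}⁺ = {B, C, D, E}, which is all of the schema, so {D, E} is the only candidate key.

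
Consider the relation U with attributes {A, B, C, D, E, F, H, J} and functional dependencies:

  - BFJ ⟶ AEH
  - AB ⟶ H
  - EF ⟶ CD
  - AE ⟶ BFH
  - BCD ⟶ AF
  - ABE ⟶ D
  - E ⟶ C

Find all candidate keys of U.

{A, E, J}⁺: AE→BFH adds B, F, H; ABE→D adds D; E→C adds C → {A, B, C, D, E, F, H, J}. Minimal: {E, J}⁺ = {C, E, J}; {A, J}⁺ = {A, J}; {A, E}⁺ = {A, B, C, D, E, F, H} — none reach the full schema.
{B, F, J}⁺: BFJ→AEH adds A, E, H; EF→CD adds C, D → {A, B, C, D, E, F, H, J}. Minimal: {F, J}⁺ = {F, J}; {B, J}⁺ = {B, J}; {B, F}⁺ = {B, F} — none reach the full schema.
{B, C, D, J}⁺: BCD→AF adds A, F; BFJ→AEH adds E, H → {A, B, C, D, E, F, H, J}. Minimal: {C, D, J}⁺ = {C, D, J}; {B, D, J}⁺ = {B, D, J}; {B, C, J}⁺ = {B, C, J}; … — none reach the full schema.
{B, D, E, J}⁺: E→C adds C; BCD→AF adds A, F; BFJ→AEH adds H → {A, B, C, D, E, F, H, J}. Minimal: {D, E, J}⁺ = {C, D, E, J}; {B, E, J}⁺ = {B, C, E, J}; {B, D, J}⁺ = {B, D, J}; … — none reach the full schema.
Any other superkey contains one of these as a subset, so there are no further candidate keys.

AEJ, BFJ, BCDJ, BDEJ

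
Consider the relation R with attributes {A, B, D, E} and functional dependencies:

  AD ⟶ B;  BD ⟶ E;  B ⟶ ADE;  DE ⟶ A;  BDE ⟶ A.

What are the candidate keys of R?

{B}, {A, D}, {D, E}

{B}⁺: B→ADE adds A, D, E → {A, B, D, E}.
{A, D}⁺: AD→B adds B; BD→E adds E → {A, B, D, E}.
{D, E}⁺: DE→A adds A; AD→B adds B → {A, B, D, E}.
Any other superkey contains one of these as a subset, so there are no further candidate keys.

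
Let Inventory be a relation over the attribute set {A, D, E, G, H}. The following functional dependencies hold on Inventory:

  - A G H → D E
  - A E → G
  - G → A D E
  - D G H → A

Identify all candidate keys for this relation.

Attribute H never appears on the right-hand side of any dependency, so H must belong to every candidate key.
{H}⁺ = {H}, which is not all of the schema, so we must add further attributes.
{G, H}⁺: G→ADE adds A, D, E → {A, D, E, G, H}.
{A, E, H}⁺: AE→G adds G; G→ADE adds D → {A, D, E, G, H}.
Any other superkey contains one of these as a subset, so there are no further candidate keys.

{G, H}, {A, E, H}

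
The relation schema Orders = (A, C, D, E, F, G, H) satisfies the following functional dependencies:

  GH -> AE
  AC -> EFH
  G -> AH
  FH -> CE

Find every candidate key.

{C, D, G}; {D, F, G}

Attributes D, G never appear on any right-hand side, so every candidate key must contain {D, G}.
{D, G}⁺ = {A, D, E, G, H}, which is not all of the schema, so we must add further attributes.
{C, D, G}⁺: G→AH adds A, H; GH→AE adds E; AC→EFH adds F → {A, C, D, E, F, G, H}. Minimal: {D, G}⁺ = {A, D, E, G, H}; {C, G}⁺ = {A, C, E, F, G, H}; {C, D}⁺ = {C, D} — none reach the full schema.
{D, F, G}⁺: G→AH adds A, H; FH→CE adds C, E → {A, C, D, E, F, G, H}. Minimal: {F, G}⁺ = {A, C, E, F, G, H}; {D, G}⁺ = {A, D, E, G, H}; {D, F}⁺ = {D, F} — none reach the full schema.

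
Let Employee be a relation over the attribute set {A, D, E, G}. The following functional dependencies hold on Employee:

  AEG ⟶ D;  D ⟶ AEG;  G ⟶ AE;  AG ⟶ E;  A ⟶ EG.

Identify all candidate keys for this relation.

{A}; {D}; {G}

{A}⁺: A→EG adds E, G; AEG→D adds D → {A, D, E, G}.
{D}⁺: D→AEG adds A, E, G → {A, D, E, G}.
{G}⁺: G→AE adds A, E; AEG→D adds D → {A, D, E, G}.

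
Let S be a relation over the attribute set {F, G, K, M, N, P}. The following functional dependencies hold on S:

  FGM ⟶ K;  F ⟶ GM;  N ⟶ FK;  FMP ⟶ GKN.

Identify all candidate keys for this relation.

Attribute P never appears on the right-hand side of any dependency, so P must belong to every candidate key.
{P}⁺ = {P}, which is not all of the schema, so we must add further attributes.
{F, P}⁺: F→GM adds G, M; FMP→GKN adds K, N → {F, G, K, M, N, P}. Minimal: {P}⁺ = {P}; {F}⁺ = {F, G, K, M} — none reach the full schema.
{N, P}⁺: N→FK adds F, K; F→GM adds G, M → {F, G, K, M, N, P}. Minimal: {P}⁺ = {P}; {N}⁺ = {F, G, K, M, N} — none reach the full schema.

{F, P}, {N, P}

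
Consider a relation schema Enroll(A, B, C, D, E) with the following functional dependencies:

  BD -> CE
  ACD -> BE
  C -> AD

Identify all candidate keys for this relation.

{C}⁺: C→AD adds A, D; ACD→BE adds B, E → {A, B, C, D, E}.
{B, D}⁺: BD→CE adds C, E; C→AD adds A → {A, B, C, D, E}.
Any other superkey contains one of these as a subset, so there are no further candidate keys.

{C}, {B, D}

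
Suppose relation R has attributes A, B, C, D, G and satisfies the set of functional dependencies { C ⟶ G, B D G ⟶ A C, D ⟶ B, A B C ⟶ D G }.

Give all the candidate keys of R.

{C, D}⁺: C→G adds G; D→B adds B; BDG→AC adds A → {A, B, C, D, G}.
{D, G}⁺: D→B adds B; BDG→AC adds A, C → {A, B, C, D, G}.
{A, B, C}⁺: C→G adds G; ABC→DG adds D → {A, B, C, D, G}.

{C, D}; {D, G}; {A, B, C}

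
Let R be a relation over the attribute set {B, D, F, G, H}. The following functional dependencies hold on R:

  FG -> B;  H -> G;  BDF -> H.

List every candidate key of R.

Attributes D, F never appear on any right-hand side, so every candidate key must contain {D, F}.
{D, F}⁺ = {D, F}, which is not all of the schema, so we must add further attributes.
{B, D, F}⁺: BDF→H adds H; H→G adds G → {B, D, F, G, H}. Minimal: {D, F}⁺ = {D, F}; {B, F}⁺ = {B, F}; {B, D}⁺ = {B, D} — none reach the full schema.
{D, F, G}⁺: FG→B adds B; BDF→H adds H → {B, D, F, G, H}. Minimal: {F, G}⁺ = {B, F, G}; {D, G}⁺ = {D, G}; {D, F}⁺ = {D, F} — none reach the full schema.
{D, F, H}⁺: H→G adds G; FG→B adds B → {B, D, F, G, H}. Minimal: {F, H}⁺ = {B, F, G, H}; {D, H}⁺ = {D, G, H}; {D, F}⁺ = {D, F} — none reach the full schema.
Any other superkey contains one of these as a subset, so there are no further candidate keys.

{B, D, F}; {D, F, G}; {D, F, H}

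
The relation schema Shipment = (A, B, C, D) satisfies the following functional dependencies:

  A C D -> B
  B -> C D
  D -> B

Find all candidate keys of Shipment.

{A, B}⁺: B→CD adds C, D → {A, B, C, D}. Minimal: {B}⁺ = {B, C, D}; {A}⁺ = {A} — none reach the full schema.
{A, D}⁺: D→B adds B; B→CD adds C → {A, B, C, D}. Minimal: {D}⁺ = {B, C, D}; {A}⁺ = {A} — none reach the full schema.
Any other superkey contains one of these as a subset, so there are no further candidate keys.

(A, B), (A, D)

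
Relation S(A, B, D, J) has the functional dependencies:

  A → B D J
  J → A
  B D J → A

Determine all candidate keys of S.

{A}⁺: A→BDJ adds B, D, J → {A, B, D, J}.
{J}⁺: J→A adds A; A→BDJ adds B, D → {A, B, D, J}.

(A); (J)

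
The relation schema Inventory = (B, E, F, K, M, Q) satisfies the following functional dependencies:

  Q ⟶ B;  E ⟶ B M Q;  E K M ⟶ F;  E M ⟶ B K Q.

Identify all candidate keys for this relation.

Attribute E never appears on the right-hand side of any dependency, so E must belong to every candidate key.
{E}⁺ = {B, E, F, K, M, Q}, which is all of the schema, so {E} is the only candidate key.

E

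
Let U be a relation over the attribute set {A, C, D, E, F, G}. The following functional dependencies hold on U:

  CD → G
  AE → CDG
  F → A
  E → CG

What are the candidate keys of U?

Attributes E, F never appear on any right-hand side, so every candidate key must contain {E, F}.
{E, F}⁺ = {A, C, D, E, F, G}, which is all of the schema, so {E, F} is the only candidate key.

{E, F}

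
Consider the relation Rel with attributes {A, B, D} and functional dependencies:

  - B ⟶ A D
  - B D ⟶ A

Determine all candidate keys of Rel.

B

{B}⁺: B→AD adds A, D → {A, B, D}.
No other minimal superkey exists.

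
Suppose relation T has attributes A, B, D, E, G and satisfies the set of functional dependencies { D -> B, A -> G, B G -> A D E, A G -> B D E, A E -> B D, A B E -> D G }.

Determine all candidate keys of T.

{A}, {B, G}, {D, G}

{A}⁺: A→G adds G; AG→BDE adds B, D, E → {A, B, D, E, G}.
{B, G}⁺: BG→ADE adds A, D, E → {A, B, D, E, G}. Minimal: {G}⁺ = {G}; {B}⁺ = {B} — none reach the full schema.
{D, G}⁺: D→B adds B; BG→ADE adds A, E → {A, B, D, E, G}. Minimal: {G}⁺ = {G}; {D}⁺ = {B, D} — none reach the full schema.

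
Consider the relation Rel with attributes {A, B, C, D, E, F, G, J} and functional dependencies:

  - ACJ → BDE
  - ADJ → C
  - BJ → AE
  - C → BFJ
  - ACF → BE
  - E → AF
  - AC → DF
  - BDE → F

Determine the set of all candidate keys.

{C, G}, {A, D, G, J}, {B, D, G, J}, {D, E, G, J}

Attribute G never appears on the right-hand side of any dependency, so G must belong to every candidate key.
{G}⁺ = {G}, which is not all of the schema, so we must add further attributes.
{C, G}⁺: C→BFJ adds B, F, J; BJ→AE adds A, E; AC→DF adds D → {A, B, C, D, E, F, G, J}. Minimal: {G}⁺ = {G}; {C}⁺ = {A, B, C, D, E, F, J} — none reach the full schema.
{A, D, G, J}⁺: ADJ→C adds C; C→BFJ adds B, F; ACF→BE adds E → {A, B, C, D, E, F, G, J}. Minimal: {D, G, J}⁺ = {D, G, J}; {A, G, J}⁺ = {A, G, J}; {A, D, J}⁺ = {A, B, C, D, E, F, J}; … — none reach the full schema.
{B, D, G, J}⁺: BJ→AE adds A, E; E→AF adds F; ADJ→C adds C → {A, B, C, D, E, F, G, J}. Minimal: {D, G, J}⁺ = {D, G, J}; {B, G, J}⁺ = {A, B, E, F, G, J}; {B, D, J}⁺ = {A, B, C, D, E, F, J}; … — none reach the full schema.
{D, E, G, J}⁺: E→AF adds A, F; ADJ→C adds C; C→BFJ adds B → {A, B, C, D, E, F, G, J}. Minimal: {E, G, J}⁺ = {A, E, F, G, J}; {D, G, J}⁺ = {D, G, J}; {D, E, J}⁺ = {A, B, C, D, E, F, J}; … — none reach the full schema.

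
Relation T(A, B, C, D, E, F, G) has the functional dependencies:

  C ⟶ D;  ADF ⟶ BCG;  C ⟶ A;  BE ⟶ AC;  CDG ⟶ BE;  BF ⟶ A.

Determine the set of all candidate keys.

{C, F}⁺: C→D adds D; C→A adds A; ADF→BCG adds B, G; CDG→BE adds E → {A, B, C, D, E, F, G}. Minimal: {F}⁺ = {F}; {C}⁺ = {A, C, D} — none reach the full schema.
{A, D, F}⁺: ADF→BCG adds B, C, G; CDG→BE adds E → {A, B, C, D, E, F, G}. Minimal: {D, F}⁺ = {D, F}; {A, F}⁺ = {A, F}; {A, D}⁺ = {A, D} — none reach the full schema.
{B, D, F}⁺: BF→A adds A; ADF→BCG adds C, G; CDG→BE adds E → {A, B, C, D, E, F, G}. Minimal: {D, F}⁺ = {D, F}; {B, F}⁺ = {A, B, F}; {B, D}⁺ = {B, D} — none reach the full schema.
{B, E, F}⁺: BE→AC adds A, C; C→D adds D; ADF→BCG adds G → {A, B, C, D, E, F, G}. Minimal: {E, F}⁺ = {E, F}; {B, F}⁺ = {A, B, F}; {B, E}⁺ = {A, B, C, D, E} — none reach the full schema.
Any other superkey contains one of these as a subset, so there are no further candidate keys.

{C, F}, {A, D, F}, {B, D, F}, {B, E, F}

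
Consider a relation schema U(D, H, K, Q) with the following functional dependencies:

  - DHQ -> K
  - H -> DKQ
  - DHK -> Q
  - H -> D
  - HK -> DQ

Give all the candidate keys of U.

(H)

Attribute H never appears on the right-hand side of any dependency, so H must belong to every candidate key.
{H}⁺ = {D, H, K, Q}, which is all of the schema, so {H} is the only candidate key.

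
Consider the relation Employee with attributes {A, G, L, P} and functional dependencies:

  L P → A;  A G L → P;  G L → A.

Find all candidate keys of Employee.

{G, L}

Attributes G, L never appear on any right-hand side, so every candidate key must contain {G, L}.
{G, L}⁺ = {A, G, L, P}, which is all of the schema, so {G, L} is the only candidate key.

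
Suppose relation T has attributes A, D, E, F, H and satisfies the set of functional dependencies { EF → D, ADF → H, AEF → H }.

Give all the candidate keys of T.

{A, E, F}⁺: EF→D adds D; ADF→H adds H → {A, D, E, F, H}. Minimal: {E, F}⁺ = {D, E, F}; {A, F}⁺ = {A, F}; {A, E}⁺ = {A, E} — none reach the full schema.
No other minimal superkey exists.

AEF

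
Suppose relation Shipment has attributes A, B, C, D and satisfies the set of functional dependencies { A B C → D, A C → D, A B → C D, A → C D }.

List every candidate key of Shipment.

AB

{A, B}⁺: AB→CD adds C, D → {A, B, C, D}. Minimal: {B}⁺ = {B}; {A}⁺ = {A, C, D} — none reach the full schema.
No other minimal superkey exists.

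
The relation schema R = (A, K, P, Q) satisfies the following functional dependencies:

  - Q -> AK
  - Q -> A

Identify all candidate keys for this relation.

Attributes P, Q never appear on any right-hand side, so every candidate key must contain {P, Q}.
{P, Q}⁺ = {A, K, P, Q}, which is all of the schema, so {P, Q} is the only candidate key.

{P, Q}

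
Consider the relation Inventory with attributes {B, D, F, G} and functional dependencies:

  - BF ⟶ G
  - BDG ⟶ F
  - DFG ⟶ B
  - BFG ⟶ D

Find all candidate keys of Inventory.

BF, BDG, DFG

{B, F}⁺: BF→G adds G; BFG→D adds D → {B, D, F, G}. Minimal: {F}⁺ = {F}; {B}⁺ = {B} — none reach the full schema.
{B, D, G}⁺: BDG→F adds F → {B, D, F, G}. Minimal: {D, G}⁺ = {D, G}; {B, G}⁺ = {B, G}; {B, D}⁺ = {B, D} — none reach the full schema.
{D, F, G}⁺: DFG→B adds B → {B, D, F, G}. Minimal: {F, G}⁺ = {F, G}; {D, G}⁺ = {D, G}; {D, F}⁺ = {D, F} — none reach the full schema.
Any other superkey contains one of these as a subset, so there are no further candidate keys.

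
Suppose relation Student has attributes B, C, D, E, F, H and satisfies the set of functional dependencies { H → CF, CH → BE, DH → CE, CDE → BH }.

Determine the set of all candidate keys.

{D, H}, {C, D, E}

Attribute D never appears on the right-hand side of any dependency, so D must belong to every candidate key.
{D}⁺ = {D}, which is not all of the schema, so we must add further attributes.
{D, H}⁺: H→CF adds C, F; CH→BE adds B, E → {B, C, D, E, F, H}. Minimal: {H}⁺ = {B, C, E, F, H}; {D}⁺ = {D} — none reach the full schema.
{C, D, E}⁺: CDE→BH adds B, H; H→CF adds F → {B, C, D, E, F, H}. Minimal: {D, E}⁺ = {D, E}; {C, E}⁺ = {C, E}; {C, D}⁺ = {C, D} — none reach the full schema.
Any other superkey contains one of these as a subset, so there are no further candidate keys.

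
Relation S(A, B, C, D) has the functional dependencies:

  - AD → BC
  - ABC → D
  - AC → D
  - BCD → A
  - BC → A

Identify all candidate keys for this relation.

(A, C), (A, D), (B, C)

{A, C}⁺: AC→D adds D; AD→BC adds B → {A, B, C, D}. Minimal: {C}⁺ = {C}; {A}⁺ = {A} — none reach the full schema.
{A, D}⁺: AD→BC adds B, C → {A, B, C, D}. Minimal: {D}⁺ = {D}; {A}⁺ = {A} — none reach the full schema.
{B, C}⁺: BC→A adds A; ABC→D adds D → {A, B, C, D}. Minimal: {C}⁺ = {C}; {B}⁺ = {B} — none reach the full schema.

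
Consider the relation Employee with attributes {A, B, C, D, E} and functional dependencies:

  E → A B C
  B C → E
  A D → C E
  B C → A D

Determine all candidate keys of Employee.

{E}⁺: E→ABC adds A, B, C; BC→AD adds D → {A, B, C, D, E}.
{A, D}⁺: AD→CE adds C, E; E→ABC adds B → {A, B, C, D, E}. Minimal: {D}⁺ = {D}; {A}⁺ = {A} — none reach the full schema.
{B, C}⁺: BC→E adds E; BC→AD adds A, D → {A, B, C, D, E}. Minimal: {C}⁺ = {C}; {B}⁺ = {B} — none reach the full schema.
Any other superkey contains one of these as a subset, so there are no further candidate keys.

(E), (A, D), (B, C)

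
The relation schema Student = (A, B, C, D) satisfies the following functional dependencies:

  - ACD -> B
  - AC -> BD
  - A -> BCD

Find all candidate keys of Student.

Attribute A never appears on the right-hand side of any dependency, so A must belong to every candidate key.
{A}⁺ = {A, B, C, D}, which is all of the schema, so {A} is the only candidate key.

A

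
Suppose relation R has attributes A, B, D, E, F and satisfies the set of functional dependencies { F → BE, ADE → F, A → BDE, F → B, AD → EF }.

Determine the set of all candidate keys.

(A)

Attribute A never appears on the right-hand side of any dependency, so A must belong to every candidate key.
{A}⁺ = {A, B, D, E, F}, which is all of the schema, so {A} is the only candidate key.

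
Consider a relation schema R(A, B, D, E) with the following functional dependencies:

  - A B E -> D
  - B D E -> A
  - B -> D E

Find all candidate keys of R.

{B}

{B}⁺: B→DE adds D, E; BDE→A adds A → {A, B, D, E}.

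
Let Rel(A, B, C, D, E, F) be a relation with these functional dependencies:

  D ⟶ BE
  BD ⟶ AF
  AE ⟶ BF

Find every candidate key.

Attributes C, D never appear on any right-hand side, so every candidate key must contain {C, D}.
{C, D}⁺ = {A, B, C, D, E, F}, which is all of the schema, so {C, D} is the only candidate key.

CD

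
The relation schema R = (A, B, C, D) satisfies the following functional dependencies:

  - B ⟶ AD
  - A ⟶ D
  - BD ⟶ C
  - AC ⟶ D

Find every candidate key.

B

Attribute B never appears on the right-hand side of any dependency, so B must belong to every candidate key.
{B}⁺ = {A, B, C, D}, which is all of the schema, so {B} is the only candidate key.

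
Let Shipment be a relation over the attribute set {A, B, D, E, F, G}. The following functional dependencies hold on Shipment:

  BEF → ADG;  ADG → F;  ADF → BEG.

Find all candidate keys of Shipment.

{A, D, F}⁺: ADF→BEG adds B, E, G → {A, B, D, E, F, G}. Minimal: {D, F}⁺ = {D, F}; {A, F}⁺ = {A, F}; {A, D}⁺ = {A, D} — none reach the full schema.
{A, D, G}⁺: ADG→F adds F; ADF→BEG adds B, E → {A, B, D, E, F, G}. Minimal: {D, G}⁺ = {D, G}; {A, G}⁺ = {A, G}; {A, D}⁺ = {A, D} — none reach the full schema.
{B, E, F}⁺: BEF→ADG adds A, D, G → {A, B, D, E, F, G}. Minimal: {E, F}⁺ = {E, F}; {B, F}⁺ = {B, F}; {B, E}⁺ = {B, E} — none reach the full schema.

{A, D, F}, {A, D, G}, {B, E, F}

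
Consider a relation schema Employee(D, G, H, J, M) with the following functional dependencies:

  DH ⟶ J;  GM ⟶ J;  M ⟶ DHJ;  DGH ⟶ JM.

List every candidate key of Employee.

{G, M}; {D, G, H}

Attribute G never appears on the right-hand side of any dependency, so G must belong to every candidate key.
{G}⁺ = {G}, which is not all of the schema, so we must add further attributes.
{G, M}⁺: GM→J adds J; M→DHJ adds D, H → {D, G, H, J, M}. Minimal: {M}⁺ = {D, H, J, M}; {G}⁺ = {G} — none reach the full schema.
{D, G, H}⁺: DH→J adds J; DGH→JM adds M → {D, G, H, J, M}. Minimal: {G, H}⁺ = {G, H}; {D, H}⁺ = {D, H, J}; {D, G}⁺ = {D, G} — none reach the full schema.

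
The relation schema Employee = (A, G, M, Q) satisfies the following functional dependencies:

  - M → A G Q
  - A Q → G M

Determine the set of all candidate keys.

{M}⁺: M→AGQ adds A, G, Q → {A, G, M, Q}.
{A, Q}⁺: AQ→GM adds G, M → {A, G, M, Q}. Minimal: {Q}⁺ = {Q}; {A}⁺ = {A} — none reach the full schema.
Any other superkey contains one of these as a subset, so there are no further candidate keys.

M, AQ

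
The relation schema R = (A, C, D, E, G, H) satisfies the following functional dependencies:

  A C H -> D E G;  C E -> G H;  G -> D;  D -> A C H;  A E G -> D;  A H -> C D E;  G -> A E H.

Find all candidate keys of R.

{D}⁺: D→ACH adds A, C, H; AH→CDE adds E; ACH→DEG adds G → {A, C, D, E, G, H}.
{G}⁺: G→D adds D; D→ACH adds A, C, H; AH→CDE adds E → {A, C, D, E, G, H}.
{A, H}⁺: AH→CDE adds C, D, E; ACH→DEG adds G → {A, C, D, E, G, H}. Minimal: {H}⁺ = {H}; {A}⁺ = {A} — none reach the full schema.
{C, E}⁺: CE→GH adds G, H; G→D adds D; D→ACH adds A → {A, C, D, E, G, H}. Minimal: {E}⁺ = {E}; {C}⁺ = {C} — none reach the full schema.

(D), (G), (A, H), (C, E)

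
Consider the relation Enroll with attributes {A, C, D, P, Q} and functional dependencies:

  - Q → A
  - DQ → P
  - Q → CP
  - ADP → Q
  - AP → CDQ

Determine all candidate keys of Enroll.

(Q), (A, P)

{Q}⁺: Q→A adds A; Q→CP adds C, P; AP→CDQ adds D → {A, C, D, P, Q}.
{A, P}⁺: AP→CDQ adds C, D, Q → {A, C, D, P, Q}. Minimal: {P}⁺ = {P}; {A}⁺ = {A} — none reach the full schema.
Any other superkey contains one of these as a subset, so there are no further candidate keys.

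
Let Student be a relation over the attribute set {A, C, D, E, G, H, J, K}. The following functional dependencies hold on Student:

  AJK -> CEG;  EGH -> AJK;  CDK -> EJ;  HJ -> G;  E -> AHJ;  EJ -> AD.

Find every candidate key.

{E}⁺: E→AHJ adds A, H, J; EJ→AD adds D; HJ→G adds G; EGH→AJK adds K; AJK→CEG adds C → {A, C, D, E, G, H, J, K}.
{A, J, K}⁺: AJK→CEG adds C, E, G; E→AHJ adds H; EJ→AD adds D → {A, C, D, E, G, H, J, K}.
{C, D, K}⁺: CDK→EJ adds E, J; E→AHJ adds A, H; AJK→CEG adds G → {A, C, D, E, G, H, J, K}.

{E}, {A, J, K}, {C, D, K}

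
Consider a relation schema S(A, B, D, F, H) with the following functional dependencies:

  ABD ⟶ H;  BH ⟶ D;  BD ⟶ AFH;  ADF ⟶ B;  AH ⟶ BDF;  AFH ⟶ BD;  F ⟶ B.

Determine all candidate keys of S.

{A, H}, {B, D}, {B, H}, {D, F}, {F, H}

{A, H}⁺: AH→BDF adds B, D, F → {A, B, D, F, H}. Minimal: {H}⁺ = {H}; {A}⁺ = {A} — none reach the full schema.
{B, D}⁺: BD→AFH adds A, F, H → {A, B, D, F, H}. Minimal: {D}⁺ = {D}; {B}⁺ = {B} — none reach the full schema.
{B, H}⁺: BH→D adds D; BD→AFH adds A, F → {A, B, D, F, H}. Minimal: {H}⁺ = {H}; {B}⁺ = {B} — none reach the full schema.
{D, F}⁺: F→B adds B; BD→AFH adds A, H → {A, B, D, F, H}. Minimal: {F}⁺ = {B, F}; {D}⁺ = {D} — none reach the full schema.
{F, H}⁺: F→B adds B; BH→D adds D; BD→AFH adds A → {A, B, D, F, H}. Minimal: {H}⁺ = {H}; {F}⁺ = {B, F} — none reach the full schema.
Any other superkey contains one of these as a subset, so there are no further candidate keys.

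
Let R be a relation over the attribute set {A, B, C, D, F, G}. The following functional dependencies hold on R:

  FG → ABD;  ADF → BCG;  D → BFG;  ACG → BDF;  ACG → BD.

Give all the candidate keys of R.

{D}⁺: D→BFG adds B, F, G; FG→ABD adds A; ADF→BCG adds C → {A, B, C, D, F, G}.
{F, G}⁺: FG→ABD adds A, B, D; ADF→BCG adds C → {A, B, C, D, F, G}. Minimal: {G}⁺ = {G}; {F}⁺ = {F} — none reach the full schema.
{A, C, G}⁺: ACG→BDF adds B, D, F → {A, B, C, D, F, G}. Minimal: {C, G}⁺ = {C, G}; {A, G}⁺ = {A, G}; {A, C}⁺ = {A, C} — none reach the full schema.

{D}, {F, G}, {A, C, G}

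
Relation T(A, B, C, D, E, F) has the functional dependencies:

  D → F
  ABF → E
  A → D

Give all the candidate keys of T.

{A, B, C}⁺: A→D adds D; D→F adds F; ABF→E adds E → {A, B, C, D, E, F}.

{A, B, C}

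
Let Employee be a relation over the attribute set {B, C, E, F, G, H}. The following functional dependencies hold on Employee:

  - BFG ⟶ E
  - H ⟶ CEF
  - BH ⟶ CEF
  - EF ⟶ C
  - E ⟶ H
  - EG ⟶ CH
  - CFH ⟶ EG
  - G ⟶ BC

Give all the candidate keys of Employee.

{E}; {H}; {F, G}

{E}⁺: E→H adds H; H→CEF adds C, F; CFH→EG adds G; G→BC adds B → {B, C, E, F, G, H}.
{H}⁺: H→CEF adds C, E, F; CFH→EG adds G; G→BC adds B → {B, C, E, F, G, H}.
{F, G}⁺: G→BC adds B, C; BFG→E adds E; E→H adds H → {B, C, E, F, G, H}.
Any other superkey contains one of these as a subset, so there are no further candidate keys.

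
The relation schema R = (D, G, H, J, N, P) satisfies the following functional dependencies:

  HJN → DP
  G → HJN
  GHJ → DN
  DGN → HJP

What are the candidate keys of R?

(G)

Attribute G never appears on the right-hand side of any dependency, so G must belong to every candidate key.
{G}⁺ = {D, G, H, J, N, P}, which is all of the schema, so {G} is the only candidate key.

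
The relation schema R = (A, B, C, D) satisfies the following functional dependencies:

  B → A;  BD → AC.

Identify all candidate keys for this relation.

Attributes B, D never appear on any right-hand side, so every candidate key must contain {B, D}.
{B, D}⁺ = {A, B, C, D}, which is all of the schema, so {B, D} is the only candidate key.

BD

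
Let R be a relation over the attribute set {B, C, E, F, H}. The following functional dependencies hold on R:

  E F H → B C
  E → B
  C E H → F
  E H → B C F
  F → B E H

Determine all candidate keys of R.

{F}⁺: F→BEH adds B, E, H; EFH→BC adds C → {B, C, E, F, H}.
{E, H}⁺: E→B adds B; EH→BCF adds C, F → {B, C, E, F, H}.

(F), (E, H)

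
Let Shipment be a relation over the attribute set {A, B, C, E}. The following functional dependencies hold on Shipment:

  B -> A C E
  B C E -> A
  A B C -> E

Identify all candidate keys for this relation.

{B}

Attribute B never appears on the right-hand side of any dependency, so B must belong to every candidate key.
{B}⁺ = {A, B, C, E}, which is all of the schema, so {B} is the only candidate key.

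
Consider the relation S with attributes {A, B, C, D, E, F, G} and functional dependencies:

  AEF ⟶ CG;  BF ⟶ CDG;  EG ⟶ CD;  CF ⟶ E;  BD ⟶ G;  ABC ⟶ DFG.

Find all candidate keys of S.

{A, B, C}⁺: ABC→DFG adds D, F, G; CF→E adds E → {A, B, C, D, E, F, G}.
{A, B, F}⁺: BF→CDG adds C, D, G; CF→E adds E → {A, B, C, D, E, F, G}.
{A, B, D, E}⁺: BD→G adds G; EG→CD adds C; ABC→DFG adds F → {A, B, C, D, E, F, G}.
{A, B, E, G}⁺: EG→CD adds C, D; ABC→DFG adds F → {A, B, C, D, E, F, G}.

{A, B, C}, {A, B, F}, {A, B, D, E}, {A, B, E, G}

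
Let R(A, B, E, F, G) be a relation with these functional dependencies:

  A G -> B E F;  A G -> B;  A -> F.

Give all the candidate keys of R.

Attributes A, G never appear on any right-hand side, so every candidate key must contain {A, G}.
{A, G}⁺ = {A, B, E, F, G}, which is all of the schema, so {A, G} is the only candidate key.

(A, G)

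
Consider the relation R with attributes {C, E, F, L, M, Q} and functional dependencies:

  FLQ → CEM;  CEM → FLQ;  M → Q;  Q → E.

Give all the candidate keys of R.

{C, M}⁺: M→Q adds Q; Q→E adds E; CEM→FLQ adds F, L → {C, E, F, L, M, Q}. Minimal: {M}⁺ = {E, M, Q}; {C}⁺ = {C} — none reach the full schema.
{F, L, M}⁺: M→Q adds Q; Q→E adds E; FLQ→CEM adds C → {C, E, F, L, M, Q}. Minimal: {L, M}⁺ = {E, L, M, Q}; {F, M}⁺ = {E, F, M, Q}; {F, L}⁺ = {F, L} — none reach the full schema.
{F, L, Q}⁺: FLQ→CEM adds C, E, M → {C, E, F, L, M, Q}. Minimal: {L, Q}⁺ = {E, L, Q}; {F, Q}⁺ = {E, F, Q}; {F, L}⁺ = {F, L} — none reach the full schema.

{C, M}; {F, L, M}; {F, L, Q}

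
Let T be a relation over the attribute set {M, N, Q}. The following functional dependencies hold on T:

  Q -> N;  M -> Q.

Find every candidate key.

Attribute M never appears on the right-hand side of any dependency, so M must belong to every candidate key.
{M}⁺ = {M, N, Q}, which is all of the schema, so {M} is the only candidate key.

(M)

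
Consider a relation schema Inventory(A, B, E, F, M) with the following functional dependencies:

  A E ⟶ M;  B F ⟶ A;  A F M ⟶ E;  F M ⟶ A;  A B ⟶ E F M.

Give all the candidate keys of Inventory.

Attribute B never appears on the right-hand side of any dependency, so B must belong to every candidate key.
{B}⁺ = {B}, which is not all of the schema, so we must add further attributes.
{A, B}⁺: AB→EFM adds E, F, M → {A, B, E, F, M}. Minimal: {B}⁺ = {B}; {A}⁺ = {A} — none reach the full schema.
{B, F}⁺: BF→A adds A; AB→EFM adds E, M → {A, B, E, F, M}. Minimal: {F}⁺ = {F}; {B}⁺ = {B} — none reach the full schema.
Any other superkey contains one of these as a subset, so there are no further candidate keys.

AB, BF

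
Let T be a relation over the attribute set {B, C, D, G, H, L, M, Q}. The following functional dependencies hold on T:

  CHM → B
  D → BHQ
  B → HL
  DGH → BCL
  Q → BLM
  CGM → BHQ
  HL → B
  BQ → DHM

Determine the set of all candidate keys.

DG; GQ; CGM

Attribute G never appears on the right-hand side of any dependency, so G must belong to every candidate key.
{G}⁺ = {G}, which is not all of the schema, so we must add further attributes.
{D, G}⁺: D→BHQ adds B, H, Q; B→HL adds L; DGH→BCL adds C; Q→BLM adds M → {B, C, D, G, H, L, M, Q}. Minimal: {G}⁺ = {G}; {D}⁺ = {B, D, H, L, M, Q} — none reach the full schema.
{G, Q}⁺: Q→BLM adds B, L, M; BQ→DHM adds D, H; DGH→BCL adds C → {B, C, D, G, H, L, M, Q}. Minimal: {Q}⁺ = {B, D, H, L, M, Q}; {G}⁺ = {G} — none reach the full schema.
{C, G, M}⁺: CGM→BHQ adds B, H, Q; BQ→DHM adds D; B→HL adds L → {B, C, D, G, H, L, M, Q}. Minimal: {G, M}⁺ = {G, M}; {C, M}⁺ = {C, M}; {C, G}⁺ = {C, G} — none reach the full schema.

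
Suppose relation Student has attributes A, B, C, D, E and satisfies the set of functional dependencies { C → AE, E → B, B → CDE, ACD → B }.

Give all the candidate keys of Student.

{B}⁺: B→CDE adds C, D, E; C→AE adds A → {A, B, C, D, E}.
{C}⁺: C→AE adds A, E; E→B adds B; B→CDE adds D → {A, B, C, D, E}.
{E}⁺: E→B adds B; B→CDE adds C, D; C→AE adds A → {A, B, C, D, E}.
Any other superkey contains one of these as a subset, so there are no further candidate keys.

{B}; {C}; {E}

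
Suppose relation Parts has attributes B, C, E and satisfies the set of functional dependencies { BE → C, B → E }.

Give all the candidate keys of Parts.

Attribute B never appears on the right-hand side of any dependency, so B must belong to every candidate key.
{B}⁺ = {B, C, E}, which is all of the schema, so {B} is the only candidate key.

(B)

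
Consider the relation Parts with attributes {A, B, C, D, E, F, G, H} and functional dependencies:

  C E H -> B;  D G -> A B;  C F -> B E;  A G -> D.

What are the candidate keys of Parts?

{A, C, F, G, H}, {C, D, F, G, H}

Attributes C, F, G, H never appear on any right-hand side, so every candidate key must contain {C, F, G, H}.
{C, F, G, H}⁺ = {B, C, E, F, G, H}, which is not all of the schema, so we must add further attributes.
{A, C, F, G, H}⁺: CF→BE adds B, E; AG→D adds D → {A, B, C, D, E, F, G, H}. Minimal: {C, F, G, H}⁺ = {B, C, E, F, G, H}; {A, F, G, H}⁺ = {A, B, D, F, G, H}; {A, C, G, H}⁺ = {A, B, C, D, G, H}; … — none reach the full schema.
{C, D, F, G, H}⁺: DG→AB adds A, B; CF→BE adds E → {A, B, C, D, E, F, G, H}. Minimal: {D, F, G, H}⁺ = {A, B, D, F, G, H}; {C, F, G, H}⁺ = {B, C, E, F, G, H}; {C, D, G, H}⁺ = {A, B, C, D, G, H}; … — none reach the full schema.
Any other superkey contains one of these as a subset, so there are no further candidate keys.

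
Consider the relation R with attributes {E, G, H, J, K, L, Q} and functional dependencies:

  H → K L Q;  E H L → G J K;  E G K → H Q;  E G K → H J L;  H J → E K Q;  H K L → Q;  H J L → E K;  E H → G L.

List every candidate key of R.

(E, H), (H, J), (E, G, K)

{E, H}⁺: H→KLQ adds K, L, Q; EHL→GJK adds G, J → {E, G, H, J, K, L, Q}. Minimal: {H}⁺ = {H, K, L, Q}; {E}⁺ = {E} — none reach the full schema.
{H, J}⁺: H→KLQ adds K, L, Q; HJ→EKQ adds E; EH→GL adds G → {E, G, H, J, K, L, Q}. Minimal: {J}⁺ = {J}; {H}⁺ = {H, K, L, Q} — none reach the full schema.
{E, G, K}⁺: EGK→HQ adds H, Q; EGK→HJL adds J, L → {E, G, H, J, K, L, Q}. Minimal: {G, K}⁺ = {G, K}; {E, K}⁺ = {E, K}; {E, G}⁺ = {E, G} — none reach the full schema.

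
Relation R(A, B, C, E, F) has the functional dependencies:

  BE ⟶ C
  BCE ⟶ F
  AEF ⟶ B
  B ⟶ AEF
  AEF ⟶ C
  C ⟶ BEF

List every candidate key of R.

{B}⁺: B→AEF adds A, E, F; AEF→C adds C → {A, B, C, E, F}.
{C}⁺: C→BEF adds B, E, F; B→AEF adds A → {A, B, C, E, F}.
{A, E, F}⁺: AEF→B adds B; AEF→C adds C → {A, B, C, E, F}. Minimal: {E, F}⁺ = {E, F}; {A, F}⁺ = {A, F}; {A, E}⁺ = {A, E} — none reach the full schema.

(B); (C); (A, E, F)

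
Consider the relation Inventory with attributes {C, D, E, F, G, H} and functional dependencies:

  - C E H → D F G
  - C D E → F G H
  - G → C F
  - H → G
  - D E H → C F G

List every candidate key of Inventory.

(E, H), (C, D, E), (D, E, G)

Attribute E never appears on the right-hand side of any dependency, so E must belong to every candidate key.
{E}⁺ = {E}, which is not all of the schema, so we must add further attributes.
{E, H}⁺: H→G adds G; G→CF adds C, F; CEH→DFG adds D → {C, D, E, F, G, H}. Minimal: {H}⁺ = {C, F, G, H}; {E}⁺ = {E} — none reach the full schema.
{C, D, E}⁺: CDE→FGH adds F, G, H → {C, D, E, F, G, H}. Minimal: {D, E}⁺ = {D, E}; {C, E}⁺ = {C, E}; {C, D}⁺ = {C, D} — none reach the full schema.
{D, E, G}⁺: G→CF adds C, F; CDE→FGH adds H → {C, D, E, F, G, H}. Minimal: {E, G}⁺ = {C, E, F, G}; {D, G}⁺ = {C, D, F, G}; {D, E}⁺ = {D, E} — none reach the full schema.
Any other superkey contains one of these as a subset, so there are no further candidate keys.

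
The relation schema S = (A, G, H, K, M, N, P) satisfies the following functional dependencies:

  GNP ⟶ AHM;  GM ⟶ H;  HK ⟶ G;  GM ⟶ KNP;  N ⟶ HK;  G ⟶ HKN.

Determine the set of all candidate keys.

GM; GP; MN; NP; HKM; HKP

{G, M}⁺: GM→H adds H; GM→KNP adds K, N, P; GNP→AHM adds A → {A, G, H, K, M, N, P}. Minimal: {M}⁺ = {M}; {G}⁺ = {G, H, K, N} — none reach the full schema.
{G, P}⁺: G→HKN adds H, K, N; GNP→AHM adds A, M → {A, G, H, K, M, N, P}. Minimal: {P}⁺ = {P}; {G}⁺ = {G, H, K, N} — none reach the full schema.
{M, N}⁺: N→HK adds H, K; HK→G adds G; GM→KNP adds P; GNP→AHM adds A → {A, G, H, K, M, N, P}. Minimal: {N}⁺ = {G, H, K, N}; {M}⁺ = {M} — none reach the full schema.
{N, P}⁺: N→HK adds H, K; HK→G adds G; GNP→AHM adds A, M → {A, G, H, K, M, N, P}. Minimal: {P}⁺ = {P}; {N}⁺ = {G, H, K, N} — none reach the full schema.
{H, K, M}⁺: HK→G adds G; GM→KNP adds N, P; GNP→AHM adds A → {A, G, H, K, M, N, P}. Minimal: {K, M}⁺ = {K, M}; {H, M}⁺ = {H, M}; {H, K}⁺ = {G, H, K, N} — none reach the full schema.
{H, K, P}⁺: HK→G adds G; G→HKN adds N; GNP→AHM adds A, M → {A, G, H, K, M, N, P}. Minimal: {K, P}⁺ = {K, P}; {H, P}⁺ = {H, P}; {H, K}⁺ = {G, H, K, N} — none reach the full schema.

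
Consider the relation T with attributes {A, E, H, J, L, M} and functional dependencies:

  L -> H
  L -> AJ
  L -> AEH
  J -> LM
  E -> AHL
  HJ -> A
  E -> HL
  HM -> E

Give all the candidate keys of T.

{E}⁺: E→AHL adds A, H, L; L→AJ adds J; J→LM adds M → {A, E, H, J, L, M}.
{J}⁺: J→LM adds L, M; L→H adds H; L→AJ adds A; L→AEH adds E → {A, E, H, J, L, M}.
{L}⁺: L→H adds H; L→AJ adds A, J; L→AEH adds E; J→LM adds M → {A, E, H, J, L, M}.
{H, M}⁺: HM→E adds E; E→AHL adds A, L; L→AJ adds J → {A, E, H, J, L, M}. Minimal: {M}⁺ = {M}; {H}⁺ = {H} — none reach the full schema.
Any other superkey contains one of these as a subset, so there are no further candidate keys.

{E}, {J}, {L}, {H, M}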